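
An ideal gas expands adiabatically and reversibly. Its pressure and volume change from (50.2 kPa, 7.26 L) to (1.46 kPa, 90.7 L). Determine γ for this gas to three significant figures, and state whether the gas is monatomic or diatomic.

γ ≈ 1.40; diatomic

PV^γ = const ⇒ γ = ln(P₂/P₁) / ln(V₁/V₂).
γ = ln(1.46/50.2) / ln(7.26/90.7) = 1.401.
γ ≈ 1.40 is close to 7/5, so the gas is diatomic.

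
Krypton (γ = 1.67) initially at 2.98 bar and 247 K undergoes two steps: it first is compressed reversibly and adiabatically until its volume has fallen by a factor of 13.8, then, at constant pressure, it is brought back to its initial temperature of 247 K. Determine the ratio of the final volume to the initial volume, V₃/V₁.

V₃/V₁ ≈ 0.0125

Adiabatic step: V₂/V₁ = 0.07246; T₂ = T₁·13.8^(0.67) = 1434 K.
Isobaric step: V₃/V₂ = T₃/T₂ = 247/1434.
V₃/V₁ = (V₂/V₁)(V₃/V₂) = 0.07246 × (247/1434) = 0.01249.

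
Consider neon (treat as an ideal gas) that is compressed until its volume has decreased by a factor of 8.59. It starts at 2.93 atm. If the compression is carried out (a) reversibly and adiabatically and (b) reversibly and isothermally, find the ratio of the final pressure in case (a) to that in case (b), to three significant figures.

P_adiabatic / P_isothermal ≈ 4.19

For a monatomic ideal gas γ = 5/3.
Isothermal: P_b = P₁(V₁/V₂) = 2.93×8.59.
Adiabatic: P_a = P₁(V₁/V₂)^γ = 2.93×8.59^(5/3).
P_a/P_b = (V₁/V₂)^(γ−1) = 8.59^(2/3) = 4.194.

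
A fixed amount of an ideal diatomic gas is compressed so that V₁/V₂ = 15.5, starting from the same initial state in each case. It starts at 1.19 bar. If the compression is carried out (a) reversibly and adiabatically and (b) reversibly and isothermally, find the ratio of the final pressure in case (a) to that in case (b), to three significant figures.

For a diatomic ideal gas γ = 7/5.
Isothermal: P_b = P₁(V₁/V₂) = 1.19×15.5.
Adiabatic: P_a = P₁(V₁/V₂)^γ = 1.19×15.5^(7/5).
P_a/P_b = (V₁/V₂)^(γ−1) = 15.5^(2/5) = 2.993.

P_adiabatic / P_isothermal ≈ 2.99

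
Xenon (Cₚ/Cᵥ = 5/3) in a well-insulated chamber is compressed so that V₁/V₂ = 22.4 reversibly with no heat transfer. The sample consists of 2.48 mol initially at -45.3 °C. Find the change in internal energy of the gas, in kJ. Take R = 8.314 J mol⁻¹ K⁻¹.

For a reversible adiabat TV^(γ−1) is constant, so T₂ = T₁ (V₁/V₂)^(γ−1).
T₁ = -45.3 °C = 227.8 K.
T₂ = 227.8 × 22.4^(2/3) = 1811 K.
Q = 0, so ΔU = W_on_gas = nCᵥΔT with Cᵥ = R/(γ−1) = 12.47 J/(mol·K).
ΔU = 2.48 × 12.47 × (1811 − 227.8) = 48950 J.

ΔU ≈ 49.0 kJ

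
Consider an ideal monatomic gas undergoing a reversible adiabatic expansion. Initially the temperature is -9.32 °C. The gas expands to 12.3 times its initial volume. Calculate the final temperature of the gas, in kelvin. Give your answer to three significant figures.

Adiabatic: T₁V₁^(γ−1) = T₂V₂^(γ−1) ⇒ T₂ = T₁ (V₁/V₂)^(γ−1).
For a monatomic ideal gas γ = 5/3, so γ−1 = 2/3.
T₁ = -9.32 °C = 263.8 K.
T₂ = 263.8 × (1/12.3)^(2/3) = 49.51 K.

T₂ ≈ 49.5 K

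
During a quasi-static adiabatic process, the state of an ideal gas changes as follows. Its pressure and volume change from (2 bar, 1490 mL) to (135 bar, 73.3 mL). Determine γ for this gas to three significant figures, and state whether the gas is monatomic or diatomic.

γ ≈ 1.40; diatomic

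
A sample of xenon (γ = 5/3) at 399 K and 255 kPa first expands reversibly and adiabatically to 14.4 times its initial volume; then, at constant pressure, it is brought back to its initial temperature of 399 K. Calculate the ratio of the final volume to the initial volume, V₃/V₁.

V₃/V₁ ≈ 85.2

Adiabatic step: V₂/V₁ = 14.4; T₂ = T₁·(1/14.4)^(2/3) = 67.41 K.
Isobaric step: V₃/V₂ = T₃/T₂ = 399/67.41.
V₃/V₁ = (V₂/V₁)(V₃/V₂) = 14.4 × (399/67.41) = 85.23.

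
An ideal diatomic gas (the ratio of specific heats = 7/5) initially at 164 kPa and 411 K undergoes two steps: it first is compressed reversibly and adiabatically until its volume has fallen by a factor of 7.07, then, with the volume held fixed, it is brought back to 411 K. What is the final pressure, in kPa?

Adiabatic step (PV^γ = const): P₂ = 164×7.07^(7/5) = 2535 kPa; T₂ = 411×7.07^(2/5) = 898.7 K.
Isochoric: P₃ = P₂(T₃/T₂) = 2535 × (411/898.7) = 1159 kPa.

P₃ ≈ 1160 kPa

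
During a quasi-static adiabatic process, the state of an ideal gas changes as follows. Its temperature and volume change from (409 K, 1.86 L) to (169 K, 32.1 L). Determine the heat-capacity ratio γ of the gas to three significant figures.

γ ≈ 1.31

TV^(γ−1) = const ⇒ γ − 1 = ln(T₂/T₁) / ln(V₁/V₂).
γ = 1 + ln(169/409) / ln(1.86/32.1) = 1.31.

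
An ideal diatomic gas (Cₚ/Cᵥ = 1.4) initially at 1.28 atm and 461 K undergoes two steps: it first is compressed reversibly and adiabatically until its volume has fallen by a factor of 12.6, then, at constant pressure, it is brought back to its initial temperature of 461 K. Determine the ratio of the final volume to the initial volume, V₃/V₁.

V₃/V₁ ≈ 0.0288

Adiabatic step: V₂/V₁ = 0.07937; T₂ = T₁·12.6^(0.4) = 1270 K.
Isobaric step: V₃/V₂ = T₃/T₂ = 461/1270.
V₃/V₁ = (V₂/V₁)(V₃/V₂) = 0.07937 × (461/1270) = 0.02881.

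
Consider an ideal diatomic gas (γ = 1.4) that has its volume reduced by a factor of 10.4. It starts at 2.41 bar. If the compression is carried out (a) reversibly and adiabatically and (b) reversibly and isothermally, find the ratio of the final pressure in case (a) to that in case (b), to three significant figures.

Isothermal: P_b = P₁(V₁/V₂) = 2.41×10.4.
Adiabatic: P_a = P₁(V₁/V₂)^γ = 2.41×10.4^(1.4).
P_a/P_b = (V₁/V₂)^(γ−1) = 10.4^(0.4) = 2.552.

P_adiabatic / P_isothermal ≈ 2.55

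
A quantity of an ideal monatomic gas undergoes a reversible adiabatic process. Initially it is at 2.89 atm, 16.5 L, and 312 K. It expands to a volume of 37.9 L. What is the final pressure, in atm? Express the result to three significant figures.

Since PV^γ is constant along a reversible adiabat, P₂ = P₁ (V₁/V₂)^γ.
γ = 5/3 for a monatomic ideal gas.
P₂ = 2.89 × (16.5/37.9)^(5/3) = 0.7227 atm.

P₂ ≈ 0.723 atm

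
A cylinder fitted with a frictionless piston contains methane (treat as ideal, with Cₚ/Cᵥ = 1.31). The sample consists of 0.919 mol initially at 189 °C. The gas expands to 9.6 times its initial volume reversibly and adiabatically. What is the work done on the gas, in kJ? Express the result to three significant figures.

For a reversible adiabat TV^(γ−1) is constant, so T₂ = T₁ (V₁/V₂)^(γ−1).
T₁ = 189 °C = 462.1 K.
T₂ = 462.1 × (1/9.6)^(0.31) = 229.2 K.
Q = 0, so ΔU = W_on_gas = nCᵥΔT with Cᵥ = R/(γ−1) = 26.82 J/(mol·K).
ΔU = 0.919 × 26.82 × (229.2 − 462.1) = -5741 J.

W ≈ -5.74 kJ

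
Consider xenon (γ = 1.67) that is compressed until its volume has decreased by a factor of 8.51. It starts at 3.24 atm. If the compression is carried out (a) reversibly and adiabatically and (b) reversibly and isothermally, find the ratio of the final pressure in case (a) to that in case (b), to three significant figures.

Isothermal: P_b = P₁(V₁/V₂) = 3.24×8.51.
Adiabatic: P_a = P₁(V₁/V₂)^γ = 3.24×8.51^(1.67).
P_a/P_b = (V₁/V₂)^(γ−1) = 8.51^(0.67) = 4.198.

P_adiabatic / P_isothermal ≈ 4.20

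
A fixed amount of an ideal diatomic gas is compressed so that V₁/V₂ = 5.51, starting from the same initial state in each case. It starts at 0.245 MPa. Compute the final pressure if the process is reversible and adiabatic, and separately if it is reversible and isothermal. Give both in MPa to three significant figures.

For a diatomic ideal gas γ = 7/5.
Isothermal: P₂ = P₁(V₁/V₂) = 0.245×5.51 = 1.35 MPa.
Adiabatic: P₂ = P₁(V₁/V₂)^γ = 0.245×5.51^(7/5) = 2.672 MPa.

adiabatic: 2.67 MPa; isothermal: 1.35 MPa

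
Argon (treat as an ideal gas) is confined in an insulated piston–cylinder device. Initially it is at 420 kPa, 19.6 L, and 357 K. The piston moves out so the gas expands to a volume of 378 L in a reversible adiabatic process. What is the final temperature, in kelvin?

For a reversible adiabat TV^(γ−1) is constant, so T₂ = T₁ (V₁/V₂)^(γ−1).
γ = 5/3 for a monatomic ideal gas.
T₂ = 357 × (19.6/378)^(2/3) = 49.64 K.

T₂ ≈ 49.6 K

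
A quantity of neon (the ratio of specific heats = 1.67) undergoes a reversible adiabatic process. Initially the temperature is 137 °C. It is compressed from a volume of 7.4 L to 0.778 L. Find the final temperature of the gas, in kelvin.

For a reversible adiabat TV^(γ−1) is constant, so T₂ = T₁ (V₁/V₂)^(γ−1).
T₁ = 137 °C = 410.1 K.
T₂ = 410.1 × (7.4/0.778)^(0.67) = 1855 K.

T₂ ≈ 1860 K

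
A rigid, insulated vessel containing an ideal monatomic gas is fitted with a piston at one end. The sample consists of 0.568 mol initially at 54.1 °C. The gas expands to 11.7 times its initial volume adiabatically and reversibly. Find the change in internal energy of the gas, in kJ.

ΔU ≈ -1.87 kJ

For a reversible adiabat TV^(γ−1) is constant, so T₂ = T₁ (V₁/V₂)^(γ−1).
γ = 5/3 for a monatomic ideal gas, so γ−1 = 2/3.
T₁ = 54.1 °C = 327.2 K.
T₂ = 327.2 × (1/11.7)^(2/3) = 63.5 K.
Q = 0, so ΔU = W_on_gas = nCᵥΔT with Cᵥ = R/(γ−1) = 12.47 J/(mol·K).
ΔU = 0.568 × 12.47 × (63.5 − 327.2) = -1868 J.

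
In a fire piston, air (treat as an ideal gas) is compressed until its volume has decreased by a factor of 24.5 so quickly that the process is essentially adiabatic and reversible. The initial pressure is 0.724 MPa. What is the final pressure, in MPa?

P₂ ≈ 63.8 MPa

Adiabatic: P₁V₁^γ = P₂V₂^γ ⇒ P₂ = P₁ (V₁/V₂)^γ.
For a diatomic ideal gas γ = 7/5.
P₂ = 0.724 × 24.5^(7/5) = 63.76 MPa.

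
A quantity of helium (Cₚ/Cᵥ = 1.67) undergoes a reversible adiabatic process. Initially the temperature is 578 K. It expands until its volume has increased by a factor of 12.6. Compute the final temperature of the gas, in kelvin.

Adiabatic: T₁V₁^(γ−1) = T₂V₂^(γ−1) ⇒ T₂ = T₁ (V₁/V₂)^(γ−1).
T₂ = 578 × (1/12.6)^(0.67) = 105.8 K.

T₂ ≈ 106 K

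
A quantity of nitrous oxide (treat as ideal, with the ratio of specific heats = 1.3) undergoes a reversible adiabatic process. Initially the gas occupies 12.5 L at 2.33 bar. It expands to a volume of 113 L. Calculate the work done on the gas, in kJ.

P₂ = P₁(V₁/V₂)^γ = 2.33×(12.5/113)^(1.3) = 0.1331 bar.
For a reversible adiabat, W_by_gas = (P₁V₁ − P₂V₂)/(γ−1).
W_by = (233000×0.0125 − 13310×0.113) / (0.3) = 4693 J.
W_on_gas = −W_by = -4693 J.

W ≈ -4.69 kJ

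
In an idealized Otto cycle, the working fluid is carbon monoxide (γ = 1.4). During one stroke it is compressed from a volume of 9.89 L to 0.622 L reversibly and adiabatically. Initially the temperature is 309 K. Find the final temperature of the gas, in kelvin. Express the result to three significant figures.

T₂ ≈ 934 K

Adiabatic: T₁V₁^(γ−1) = T₂V₂^(γ−1) ⇒ T₂ = T₁ (V₁/V₂)^(γ−1).
T₂ = 309 × (9.89/0.622)^(0.4) = 934.4 K.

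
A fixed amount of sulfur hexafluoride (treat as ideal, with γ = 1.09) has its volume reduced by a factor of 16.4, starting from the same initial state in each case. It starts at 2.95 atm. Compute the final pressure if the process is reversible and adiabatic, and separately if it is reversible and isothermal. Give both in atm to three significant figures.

Isothermal: P₂ = P₁(V₁/V₂) = 2.95×16.4 = 48.38 atm.
Adiabatic: P₂ = P₁(V₁/V₂)^γ = 2.95×16.4^(1.09) = 62.23 atm.

adiabatic: 62.2 atm; isothermal: 48.4 atm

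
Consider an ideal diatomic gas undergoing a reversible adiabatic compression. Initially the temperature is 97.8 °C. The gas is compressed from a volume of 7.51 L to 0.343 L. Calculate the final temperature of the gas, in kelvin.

Adiabatic: T₁V₁^(γ−1) = T₂V₂^(γ−1) ⇒ T₂ = T₁ (V₁/V₂)^(γ−1).
For a diatomic ideal gas γ = 7/5, so γ−1 = 2/5.
T₁ = 97.8 °C = 370.9 K.
T₂ = 370.9 × (7.51/0.343)^(2/5) = 1275 K.

T₂ ≈ 1270 K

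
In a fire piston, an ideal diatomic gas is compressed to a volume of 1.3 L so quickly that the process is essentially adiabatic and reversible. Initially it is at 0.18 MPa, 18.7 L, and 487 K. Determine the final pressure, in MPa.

P₂ ≈ 7.52 MPa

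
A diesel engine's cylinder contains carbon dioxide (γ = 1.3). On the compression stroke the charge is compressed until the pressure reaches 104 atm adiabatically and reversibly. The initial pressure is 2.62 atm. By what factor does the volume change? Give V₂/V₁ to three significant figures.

V₂/V₁ ≈ 0.0589

From PV^γ = const, V₂/V₁ = (P₁/P₂)^(1/γ).
V₂/V₁ = (2.62/104)^(0.769) = 0.05891.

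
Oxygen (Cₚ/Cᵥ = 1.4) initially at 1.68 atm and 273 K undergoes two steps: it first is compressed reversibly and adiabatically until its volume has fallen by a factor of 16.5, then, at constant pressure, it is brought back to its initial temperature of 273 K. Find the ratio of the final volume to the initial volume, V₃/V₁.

Adiabatic step: V₂/V₁ = 0.06061; T₂ = T₁·16.5^(0.4) = 837.8 K.
Isobaric step: V₃/V₂ = T₃/T₂ = 273/837.8.
V₃/V₁ = (V₂/V₁)(V₃/V₂) = 0.06061 × (273/837.8) = 0.01975.

V₃/V₁ ≈ 0.0197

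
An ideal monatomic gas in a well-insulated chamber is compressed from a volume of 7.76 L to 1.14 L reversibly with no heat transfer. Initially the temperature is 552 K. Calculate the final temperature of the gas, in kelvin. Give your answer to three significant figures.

For a reversible adiabat TV^(γ−1) is constant, so T₂ = T₁ (V₁/V₂)^(γ−1).
For a monatomic ideal gas γ = 5/3, so γ−1 = 2/3.
T₂ = 552 × (7.76/1.14)^(2/3) = 1983 K.

T₂ ≈ 1980 K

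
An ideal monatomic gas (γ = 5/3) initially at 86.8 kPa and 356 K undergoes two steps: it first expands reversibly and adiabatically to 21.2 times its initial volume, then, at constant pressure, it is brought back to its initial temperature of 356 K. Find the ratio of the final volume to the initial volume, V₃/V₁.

V₃/V₁ ≈ 162

Adiabatic step: V₂/V₁ = 21.2; T₂ = T₁·(1/21.2)^(2/3) = 46.48 K.
Isobaric step: V₃/V₂ = T₃/T₂ = 356/46.48.
V₃/V₁ = (V₂/V₁)(V₃/V₂) = 21.2 × (356/46.48) = 162.4.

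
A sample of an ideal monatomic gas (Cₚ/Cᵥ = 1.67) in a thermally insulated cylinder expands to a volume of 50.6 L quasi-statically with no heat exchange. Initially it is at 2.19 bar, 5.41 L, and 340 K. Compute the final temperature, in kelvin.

T₂ ≈ 76.0 K

Adiabatic: T₁V₁^(γ−1) = T₂V₂^(γ−1) ⇒ T₂ = T₁ (V₁/V₂)^(γ−1).
T₂ = 340 × (5.41/50.6)^(0.67) = 76.02 K.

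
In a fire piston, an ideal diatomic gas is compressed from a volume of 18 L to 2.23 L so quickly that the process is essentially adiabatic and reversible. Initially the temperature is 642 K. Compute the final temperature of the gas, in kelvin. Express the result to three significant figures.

T₂ ≈ 1480 K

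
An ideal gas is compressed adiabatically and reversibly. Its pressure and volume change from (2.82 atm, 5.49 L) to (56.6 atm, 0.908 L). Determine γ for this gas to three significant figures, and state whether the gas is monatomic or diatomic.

PV^γ = const ⇒ γ = ln(P₂/P₁) / ln(V₁/V₂).
γ = ln(56.6/2.82) / ln(5.49/0.908) = 1.667.
γ ≈ 1.67 is close to 5/3, so the gas is monatomic.

γ ≈ 1.67; monatomic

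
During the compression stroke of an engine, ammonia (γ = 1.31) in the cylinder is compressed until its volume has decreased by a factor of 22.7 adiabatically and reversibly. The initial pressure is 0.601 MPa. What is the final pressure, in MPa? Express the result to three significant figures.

Since PV^γ is constant along a reversible adiabat, P₂ = P₁ (V₁/V₂)^γ.
P₂ = 0.601 × 22.7^(1.31) = 35.91 MPa.

P₂ ≈ 35.9 MPa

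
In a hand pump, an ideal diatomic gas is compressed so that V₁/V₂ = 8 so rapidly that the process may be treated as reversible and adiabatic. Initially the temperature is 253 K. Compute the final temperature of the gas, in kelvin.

For a reversible adiabat TV^(γ−1) is constant, so T₂ = T₁ (V₁/V₂)^(γ−1).
For a diatomic ideal gas γ = 7/5, so γ−1 = 2/5.
T₂ = 253 × 8^(2/5) = 581.2 K.

T₂ ≈ 581 K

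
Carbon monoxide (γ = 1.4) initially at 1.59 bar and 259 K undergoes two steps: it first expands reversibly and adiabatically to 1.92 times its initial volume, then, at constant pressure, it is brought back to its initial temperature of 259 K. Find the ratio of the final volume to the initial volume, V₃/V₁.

V₃/V₁ ≈ 2.49

Adiabatic step: V₂/V₁ = 1.92; T₂ = T₁·(1/1.92)^(0.4) = 199.5 K.
Isobaric step: V₃/V₂ = T₃/T₂ = 259/199.5.
V₃/V₁ = (V₂/V₁)(V₃/V₂) = 1.92 × (259/199.5) = 2.492.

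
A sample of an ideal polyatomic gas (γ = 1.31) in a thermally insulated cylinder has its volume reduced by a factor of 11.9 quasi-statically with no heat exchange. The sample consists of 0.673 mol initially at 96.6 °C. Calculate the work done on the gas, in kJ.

For a reversible adiabat TV^(γ−1) is constant, so T₂ = T₁ (V₁/V₂)^(γ−1).
T₁ = 96.6 °C = 369.8 K.
T₂ = 369.8 × 11.9^(0.31) = 796.8 K.
Q = 0, so ΔU = W_on_gas = nCᵥΔT with Cᵥ = R/(γ−1) = 26.82 J/(mol·K).
ΔU = 0.673 × 26.82 × (796.8 − 369.8) = 7707 J.

W ≈ 7.71 kJ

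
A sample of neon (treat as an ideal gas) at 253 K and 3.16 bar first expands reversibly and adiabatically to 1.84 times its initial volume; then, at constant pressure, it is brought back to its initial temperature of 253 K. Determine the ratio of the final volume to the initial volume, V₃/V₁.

For a monatomic ideal gas γ = 5/3.
Adiabatic step: V₂/V₁ = 1.84; T₂ = T₁·(1/1.84)^(2/3) = 168.5 K.
Isobaric step: V₃/V₂ = T₃/T₂ = 253/168.5.
V₃/V₁ = (V₂/V₁)(V₃/V₂) = 1.84 × (253/168.5) = 2.763.

V₃/V₁ ≈ 2.76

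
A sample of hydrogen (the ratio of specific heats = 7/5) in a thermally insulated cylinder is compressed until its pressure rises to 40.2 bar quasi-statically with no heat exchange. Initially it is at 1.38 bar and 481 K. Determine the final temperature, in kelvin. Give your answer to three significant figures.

Along an adiabat T P^((1−γ)/γ) is constant, so T₂ = T₁ (P₂/P₁)^((γ−1)/γ).
T₂ = 481 × (40.2/1.38)^(2/7) = 1260 K.

T₂ ≈ 1260 K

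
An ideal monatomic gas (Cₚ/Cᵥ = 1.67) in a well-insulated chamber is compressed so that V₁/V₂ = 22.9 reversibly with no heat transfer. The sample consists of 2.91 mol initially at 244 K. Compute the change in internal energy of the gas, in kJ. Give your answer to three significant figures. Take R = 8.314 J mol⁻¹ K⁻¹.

ΔU ≈ 63.0 kJ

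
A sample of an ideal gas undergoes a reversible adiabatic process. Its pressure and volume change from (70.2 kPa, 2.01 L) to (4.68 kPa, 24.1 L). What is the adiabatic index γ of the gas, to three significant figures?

PV^γ = const ⇒ γ = ln(P₂/P₁) / ln(V₁/V₂).
γ = ln(4.68/70.2) / ln(2.01/24.1) = 1.09.

γ ≈ 1.09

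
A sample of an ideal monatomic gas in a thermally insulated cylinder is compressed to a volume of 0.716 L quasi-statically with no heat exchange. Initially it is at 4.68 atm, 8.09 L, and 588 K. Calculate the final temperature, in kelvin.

T₂ ≈ 2960 K

For a reversible adiabat TV^(γ−1) is constant, so T₂ = T₁ (V₁/V₂)^(γ−1).
γ = 5/3 for a monatomic ideal gas.
T₂ = 588 × (8.09/0.716)^(2/3) = 2961 K.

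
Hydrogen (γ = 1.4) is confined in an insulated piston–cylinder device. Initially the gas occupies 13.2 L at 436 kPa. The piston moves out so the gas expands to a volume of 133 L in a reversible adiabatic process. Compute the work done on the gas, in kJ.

W ≈ -8.68 kJ

P₂ = P₁(V₁/V₂)^γ = 436×(13.2/133)^(1.4) = 17.18 kPa.
For a reversible adiabat, W_by_gas = (P₁V₁ − P₂V₂)/(γ−1).
W_by = (436000×0.0132 − 17180×0.133) / (0.4) = 8677 J.
W_on_gas = −W_by = -8677 J.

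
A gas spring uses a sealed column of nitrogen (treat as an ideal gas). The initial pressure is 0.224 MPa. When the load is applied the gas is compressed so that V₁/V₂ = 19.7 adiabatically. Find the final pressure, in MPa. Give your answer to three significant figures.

P₂ ≈ 14.5 MPa

Since PV^γ is constant along a reversible adiabat, P₂ = P₁ (V₁/V₂)^γ.
For a diatomic ideal gas γ = 7/5.
P₂ = 0.224 × 19.7^(7/5) = 14.54 MPa.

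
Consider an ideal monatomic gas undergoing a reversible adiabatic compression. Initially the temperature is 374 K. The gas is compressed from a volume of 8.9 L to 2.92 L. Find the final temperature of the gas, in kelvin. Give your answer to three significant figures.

For a reversible adiabat TV^(γ−1) is constant, so T₂ = T₁ (V₁/V₂)^(γ−1).
For a monatomic ideal gas γ = 5/3, so γ−1 = 2/3.
T₂ = 374 × (8.9/2.92)^(2/3) = 786.2 K.

T₂ ≈ 786 K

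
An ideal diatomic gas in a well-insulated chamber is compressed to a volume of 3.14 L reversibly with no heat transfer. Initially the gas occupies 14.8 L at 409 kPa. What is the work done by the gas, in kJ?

W ≈ -13.0 kJ

γ = 7/5 for a diatomic ideal gas.
P₂ = P₁(V₁/V₂)^γ = 409×(14.8/3.14)^(7/5) = 3584 kPa.
For a reversible adiabat, W_by_gas = (P₁V₁ − P₂V₂)/(γ−1).
W_by = (409000×0.0148 − 3.584×10^6×0.00314) / (2/5) = -13000 J.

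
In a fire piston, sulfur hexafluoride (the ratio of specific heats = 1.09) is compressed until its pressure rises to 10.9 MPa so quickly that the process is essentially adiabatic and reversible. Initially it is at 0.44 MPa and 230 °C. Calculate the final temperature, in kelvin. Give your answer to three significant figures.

Along an adiabat T P^((1−γ)/γ) is constant, so T₂ = T₁ (P₂/P₁)^((γ−1)/γ).
T₁ = 230 °C = 503.1 K.
T₂ = 503.1 × (10.9/0.44)^(0.0826) = 655.8 K.

T₂ ≈ 656 K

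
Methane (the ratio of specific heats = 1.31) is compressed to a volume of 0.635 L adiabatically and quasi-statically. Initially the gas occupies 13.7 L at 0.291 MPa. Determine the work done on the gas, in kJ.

W ≈ 20.5 kJ

P₂ = P₁(V₁/V₂)^γ = 0.291×(13.7/0.635)^(1.31) = 16.27 MPa.
For a reversible adiabat, W_by_gas = (P₁V₁ − P₂V₂)/(γ−1).
W_by = (291000×0.0137 − 1.627×10^7×0.000635) / (0.31) = -20470 J.
W_on_gas = −W_by = 20470 J.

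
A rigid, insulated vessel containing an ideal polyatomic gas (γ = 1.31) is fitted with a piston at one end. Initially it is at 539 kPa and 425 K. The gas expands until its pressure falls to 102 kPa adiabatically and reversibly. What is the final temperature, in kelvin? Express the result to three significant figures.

Along an adiabat T P^((1−γ)/γ) is constant, so T₂ = T₁ (P₂/P₁)^((γ−1)/γ).
T₂ = 425 × (102/539)^(0.237) = 286.6 K.

T₂ ≈ 287 K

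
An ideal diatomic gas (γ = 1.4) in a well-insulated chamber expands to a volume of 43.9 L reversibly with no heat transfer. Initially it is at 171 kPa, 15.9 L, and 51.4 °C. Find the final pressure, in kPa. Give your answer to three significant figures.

P₂ ≈ 41.3 kPa

Adiabatic: P₁V₁^γ = P₂V₂^γ ⇒ P₂ = P₁ (V₁/V₂)^γ.
P₂ = 171 × (15.9/43.9)^(1.4) = 41.26 kPa.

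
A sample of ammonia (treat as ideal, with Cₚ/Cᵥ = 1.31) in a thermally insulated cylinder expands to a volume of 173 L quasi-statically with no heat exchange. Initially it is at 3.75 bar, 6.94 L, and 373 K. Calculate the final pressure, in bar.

Adiabatic: P₁V₁^γ = P₂V₂^γ ⇒ P₂ = P₁ (V₁/V₂)^γ.
P₂ = 3.75 × (6.94/173)^(1.31) = 0.05551 bar.

P₂ ≈ 0.0555 bar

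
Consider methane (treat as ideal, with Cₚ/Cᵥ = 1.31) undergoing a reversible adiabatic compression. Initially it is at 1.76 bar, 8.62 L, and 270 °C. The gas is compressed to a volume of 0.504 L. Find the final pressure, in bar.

P₂ ≈ 72.6 bar

Since PV^γ is constant along a reversible adiabat, P₂ = P₁ (V₁/V₂)^γ.
P₂ = 1.76 × (8.62/0.504)^(1.31) = 72.58 bar.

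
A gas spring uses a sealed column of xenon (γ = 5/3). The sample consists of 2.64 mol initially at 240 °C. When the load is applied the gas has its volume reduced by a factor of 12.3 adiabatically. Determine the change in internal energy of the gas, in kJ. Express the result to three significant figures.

Adiabatic: T₁V₁^(γ−1) = T₂V₂^(γ−1) ⇒ T₂ = T₁ (V₁/V₂)^(γ−1).
T₁ = 240 °C = 513.1 K.
T₂ = 513.1 × 12.3^(2/3) = 2734 K.
Q = 0, so ΔU = W_on_gas = nCᵥΔT with Cᵥ = R/(γ−1) = 12.47 J/(mol·K).
ΔU = 2.64 × 12.47 × (2734 − 513.1) = 73130 J.

ΔU ≈ 73.1 kJ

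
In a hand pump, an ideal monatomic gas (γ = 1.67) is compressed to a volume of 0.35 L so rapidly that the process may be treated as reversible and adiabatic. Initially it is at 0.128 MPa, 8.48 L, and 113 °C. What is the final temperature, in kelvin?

T₂ ≈ 3270 K

Adiabatic: T₁V₁^(γ−1) = T₂V₂^(γ−1) ⇒ T₂ = T₁ (V₁/V₂)^(γ−1).
T₁ = 113 °C = 386.1 K.
T₂ = 386.1 × (8.48/0.35)^(0.67) = 3268 K.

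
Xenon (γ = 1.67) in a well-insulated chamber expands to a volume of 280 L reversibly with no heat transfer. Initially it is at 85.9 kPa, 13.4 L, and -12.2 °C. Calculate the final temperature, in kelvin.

T₂ ≈ 34.1 K

Adiabatic: T₁V₁^(γ−1) = T₂V₂^(γ−1) ⇒ T₂ = T₁ (V₁/V₂)^(γ−1).
T₁ = -12.2 °C = 260.9 K.
T₂ = 260.9 × (13.4/280)^(0.67) = 34.05 K.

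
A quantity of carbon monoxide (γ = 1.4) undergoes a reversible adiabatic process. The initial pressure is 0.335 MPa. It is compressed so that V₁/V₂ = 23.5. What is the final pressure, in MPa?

Since PV^γ is constant along a reversible adiabat, P₂ = P₁ (V₁/V₂)^γ.
P₂ = 0.335 × 23.5^(1.4) = 27.83 MPa.

P₂ ≈ 27.8 MPa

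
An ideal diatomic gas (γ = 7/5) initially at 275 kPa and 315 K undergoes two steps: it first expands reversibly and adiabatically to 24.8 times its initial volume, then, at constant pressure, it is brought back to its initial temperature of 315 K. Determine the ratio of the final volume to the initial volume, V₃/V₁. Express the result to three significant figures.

V₃/V₁ ≈ 89.6

Adiabatic step: V₂/V₁ = 24.8; T₂ = T₁·(1/24.8)^(2/5) = 87.2 K.
Isobaric step: V₃/V₂ = T₃/T₂ = 315/87.2.
V₃/V₁ = (V₂/V₁)(V₃/V₂) = 24.8 × (315/87.2) = 89.58.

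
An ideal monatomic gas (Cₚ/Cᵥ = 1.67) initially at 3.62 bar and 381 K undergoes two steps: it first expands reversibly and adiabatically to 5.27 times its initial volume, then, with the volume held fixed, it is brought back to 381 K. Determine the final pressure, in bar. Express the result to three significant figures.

Adiabatic step (PV^γ = const): P₂ = 3.62×(1/5.27)^(1.67) = 0.2256 bar; T₂ = 381×(1/5.27)^(0.67) = 125.1 K.
Isochoric: P₃ = P₂(T₃/T₂) = 0.2256 × (381/125.1) = 0.6869 bar.

P₃ ≈ 0.687 bar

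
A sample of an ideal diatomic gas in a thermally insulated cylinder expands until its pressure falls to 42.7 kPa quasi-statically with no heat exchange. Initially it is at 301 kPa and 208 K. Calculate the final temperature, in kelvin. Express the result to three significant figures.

T₂ ≈ 119 K

Along an adiabat T P^((1−γ)/γ) is constant, so T₂ = T₁ (P₂/P₁)^((γ−1)/γ).
For a diatomic ideal gas γ = 7/5, so (γ−1)/γ = 2/7.
T₂ = 208 × (42.7/301)^(2/7) = 119.1 K.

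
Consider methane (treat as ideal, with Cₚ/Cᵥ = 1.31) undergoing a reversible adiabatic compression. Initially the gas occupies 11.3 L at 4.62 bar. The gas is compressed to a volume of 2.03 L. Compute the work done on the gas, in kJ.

P₂ = P₁(V₁/V₂)^γ = 4.62×(11.3/2.03)^(1.31) = 43.79 bar.
For a reversible adiabat, W_by_gas = (P₁V₁ − P₂V₂)/(γ−1).
W_by = (462000×0.0113 − 4.379×10^6×0.00203) / (0.31) = -11830 J.
W_on_gas = −W_by = 11830 J.

W ≈ 11.8 kJ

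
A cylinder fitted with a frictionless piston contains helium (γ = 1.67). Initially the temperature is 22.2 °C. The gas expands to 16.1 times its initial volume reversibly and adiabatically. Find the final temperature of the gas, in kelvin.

T₂ ≈ 45.9 K

Adiabatic: T₁V₁^(γ−1) = T₂V₂^(γ−1) ⇒ T₂ = T₁ (V₁/V₂)^(γ−1).
T₁ = 22.2 °C = 295.3 K.
T₂ = 295.3 × (1/16.1)^(0.67) = 45.89 K.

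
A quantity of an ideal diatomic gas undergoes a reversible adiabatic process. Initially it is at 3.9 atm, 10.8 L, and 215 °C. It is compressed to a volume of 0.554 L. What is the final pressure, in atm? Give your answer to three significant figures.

Adiabatic: P₁V₁^γ = P₂V₂^γ ⇒ P₂ = P₁ (V₁/V₂)^γ.
γ = 7/5 for a diatomic ideal gas.
P₂ = 3.9 × (10.8/0.554)^(7/5) = 249.4 atm.

P₂ ≈ 249 atm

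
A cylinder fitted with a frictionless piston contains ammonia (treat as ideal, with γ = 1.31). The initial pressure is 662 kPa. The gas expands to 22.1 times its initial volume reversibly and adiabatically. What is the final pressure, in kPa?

P₂ ≈ 11.5 kPa

Since PV^γ is constant along a reversible adiabat, P₂ = P₁ (V₁/V₂)^γ.
P₂ = 662 × (1/22.1)^(1.31) = 11.47 kPa.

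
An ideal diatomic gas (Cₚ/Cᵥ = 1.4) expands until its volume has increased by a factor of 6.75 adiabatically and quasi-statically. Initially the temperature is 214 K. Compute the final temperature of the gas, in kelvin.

T₂ ≈ 99.7 K

For a reversible adiabat TV^(γ−1) is constant, so T₂ = T₁ (V₁/V₂)^(γ−1).
T₂ = 214 × (1/6.75)^(0.4) = 99.7 K.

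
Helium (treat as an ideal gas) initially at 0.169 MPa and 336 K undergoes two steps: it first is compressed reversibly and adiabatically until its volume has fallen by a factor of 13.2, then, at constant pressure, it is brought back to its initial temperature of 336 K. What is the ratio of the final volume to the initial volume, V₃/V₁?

V₃/V₁ ≈ 0.0136

For a monatomic ideal gas γ = 5/3.
Adiabatic step: V₂/V₁ = 0.07576; T₂ = T₁·13.2^(2/3) = 1877 K.
Isobaric step: V₃/V₂ = T₃/T₂ = 336/1877.
V₃/V₁ = (V₂/V₁)(V₃/V₂) = 0.07576 × (336/1877) = 0.01356.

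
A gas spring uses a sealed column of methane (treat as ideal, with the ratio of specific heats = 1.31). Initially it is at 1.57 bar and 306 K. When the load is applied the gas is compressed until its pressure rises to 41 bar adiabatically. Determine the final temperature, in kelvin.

T₂ ≈ 662 K

Adiabatic: T₂/T₁ = (P₂/P₁)^((γ−1)/γ).
T₂ = 306 × (41/1.57)^(0.237) = 662.2 K.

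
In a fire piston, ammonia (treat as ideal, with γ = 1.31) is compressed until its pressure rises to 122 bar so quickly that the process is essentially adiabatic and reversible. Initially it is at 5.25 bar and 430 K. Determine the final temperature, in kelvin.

Adiabatic: T₂/T₁ = (P₂/P₁)^((γ−1)/γ).
T₂ = 430 × (122/5.25)^(0.237) = 905.2 K.

T₂ ≈ 905 K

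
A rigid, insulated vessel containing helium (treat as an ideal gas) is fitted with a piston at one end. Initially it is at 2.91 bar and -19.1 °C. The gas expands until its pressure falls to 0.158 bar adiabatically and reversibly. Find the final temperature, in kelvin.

Along an adiabat T P^((1−γ)/γ) is constant, so T₂ = T₁ (P₂/P₁)^((γ−1)/γ).
For a monatomic ideal gas γ = 5/3, so (γ−1)/γ = 2/5.
T₁ = -19.1 °C = 254 K.
T₂ = 254 × (0.158/2.91)^(2/5) = 79.22 K.

T₂ ≈ 79.2 K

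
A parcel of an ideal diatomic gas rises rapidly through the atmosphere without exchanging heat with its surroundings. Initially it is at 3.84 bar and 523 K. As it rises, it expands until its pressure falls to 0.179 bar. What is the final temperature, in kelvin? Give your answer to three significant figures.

T₂ ≈ 218 K

Along an adiabat T P^((1−γ)/γ) is constant, so T₂ = T₁ (P₂/P₁)^((γ−1)/γ).
For a diatomic ideal gas γ = 7/5, so (γ−1)/γ = 2/7.
T₂ = 523 × (0.179/3.84)^(2/7) = 217.8 K.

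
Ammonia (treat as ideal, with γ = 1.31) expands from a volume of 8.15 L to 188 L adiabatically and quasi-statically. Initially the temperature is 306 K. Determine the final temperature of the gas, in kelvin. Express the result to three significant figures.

For a reversible adiabat TV^(γ−1) is constant, so T₂ = T₁ (V₁/V₂)^(γ−1).
T₂ = 306 × (8.15/188)^(0.31) = 115.7 K.

T₂ ≈ 116 K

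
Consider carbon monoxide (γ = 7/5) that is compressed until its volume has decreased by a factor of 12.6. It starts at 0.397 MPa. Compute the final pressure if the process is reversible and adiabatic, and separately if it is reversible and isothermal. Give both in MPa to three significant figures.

adiabatic: 13.8 MPa; isothermal: 5.00 MPa

Isothermal: P₂ = P₁(V₁/V₂) = 0.397×12.6 = 5.002 MPa.
Adiabatic: P₂ = P₁(V₁/V₂)^γ = 0.397×12.6^(7/5) = 13.78 MPa.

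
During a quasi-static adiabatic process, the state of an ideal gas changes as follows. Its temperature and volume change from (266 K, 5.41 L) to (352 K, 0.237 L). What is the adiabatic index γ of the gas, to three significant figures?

γ ≈ 1.09

TV^(γ−1) = const ⇒ γ − 1 = ln(T₂/T₁) / ln(V₁/V₂).
γ = 1 + ln(352/266) / ln(5.41/0.237) = 1.09.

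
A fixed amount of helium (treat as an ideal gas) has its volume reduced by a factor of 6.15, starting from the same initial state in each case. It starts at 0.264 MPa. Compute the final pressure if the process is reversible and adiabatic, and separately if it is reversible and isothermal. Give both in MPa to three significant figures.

adiabatic: 5.45 MPa; isothermal: 1.62 MPa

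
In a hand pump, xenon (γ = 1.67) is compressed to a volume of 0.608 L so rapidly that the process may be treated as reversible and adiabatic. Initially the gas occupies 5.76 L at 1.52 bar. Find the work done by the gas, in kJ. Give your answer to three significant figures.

W ≈ -4.59 kJ

P₂ = P₁(V₁/V₂)^γ = 1.52×(5.76/0.608)^(1.67) = 64.96 bar.
For a reversible adiabat, W_by_gas = (P₁V₁ − P₂V₂)/(γ−1).
W_by = (152000×0.00576 − 6.496×10^6×0.000608) / (0.67) = -4588 J.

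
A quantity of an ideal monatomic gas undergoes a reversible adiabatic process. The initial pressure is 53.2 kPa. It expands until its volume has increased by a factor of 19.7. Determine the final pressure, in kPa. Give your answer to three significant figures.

Since PV^γ is constant along a reversible adiabat, P₂ = P₁ (V₁/V₂)^γ.
For a monatomic ideal gas γ = 5/3.
P₂ = 53.2 × (1/19.7)^(5/3) = 0.3702 kPa.

P₂ ≈ 0.370 kPa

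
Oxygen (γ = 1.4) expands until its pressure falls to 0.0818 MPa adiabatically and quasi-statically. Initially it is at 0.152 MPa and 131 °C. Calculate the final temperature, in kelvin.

T₂ ≈ 339 K

Along an adiabat T P^((1−γ)/γ) is constant, so T₂ = T₁ (P₂/P₁)^((γ−1)/γ).
T₁ = 131 °C = 404.1 K.
T₂ = 404.1 × (0.0818/0.152)^(0.286) = 338.6 K.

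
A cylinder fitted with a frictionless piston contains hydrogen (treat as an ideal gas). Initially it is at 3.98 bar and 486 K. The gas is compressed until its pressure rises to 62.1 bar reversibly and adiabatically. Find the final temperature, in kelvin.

T₂ ≈ 1070 K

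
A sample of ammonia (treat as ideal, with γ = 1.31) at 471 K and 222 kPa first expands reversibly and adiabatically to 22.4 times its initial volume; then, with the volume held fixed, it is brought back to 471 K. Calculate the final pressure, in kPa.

Adiabatic step (PV^γ = const): P₂ = 222×(1/22.4)^(1.31) = 3.78 kPa; T₂ = 471×(1/22.4)^(0.31) = 179.7 K.
Isochoric: P₃ = P₂(T₃/T₂) = 3.78 × (471/179.7) = 9.911 kPa.

P₃ ≈ 9.91 kPa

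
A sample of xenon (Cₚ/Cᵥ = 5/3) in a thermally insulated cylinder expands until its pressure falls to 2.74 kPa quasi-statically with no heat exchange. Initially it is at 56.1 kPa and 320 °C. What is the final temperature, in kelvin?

Along an adiabat T P^((1−γ)/γ) is constant, so T₂ = T₁ (P₂/P₁)^((γ−1)/γ).
T₁ = 320 °C = 593.1 K.
T₂ = 593.1 × (2.74/56.1)^(2/5) = 177.3 K.

T₂ ≈ 177 K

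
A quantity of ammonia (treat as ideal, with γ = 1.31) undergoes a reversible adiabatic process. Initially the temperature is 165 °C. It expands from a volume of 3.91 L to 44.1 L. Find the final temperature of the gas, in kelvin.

T₂ ≈ 207 K

Adiabatic: T₁V₁^(γ−1) = T₂V₂^(γ−1) ⇒ T₂ = T₁ (V₁/V₂)^(γ−1).
T₁ = 165 °C = 438.1 K.
T₂ = 438.1 × (3.91/44.1)^(0.31) = 206.7 K.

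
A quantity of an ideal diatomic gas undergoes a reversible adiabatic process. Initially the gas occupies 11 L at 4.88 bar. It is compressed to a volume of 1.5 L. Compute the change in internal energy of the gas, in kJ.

ΔU ≈ 16.4 kJ

γ = 7/5 for a diatomic ideal gas.
P₂ = P₁(V₁/V₂)^γ = 4.88×(11/1.5)^(7/5) = 79.4 bar.
For a reversible adiabat, W_by_gas = (P₁V₁ − P₂V₂)/(γ−1).
W_by = (488000×0.011 − 7.94×10^6×0.0015) / (2/5) = -16360 J.
Q = 0 ⇒ ΔU = −W_by = 16360 J.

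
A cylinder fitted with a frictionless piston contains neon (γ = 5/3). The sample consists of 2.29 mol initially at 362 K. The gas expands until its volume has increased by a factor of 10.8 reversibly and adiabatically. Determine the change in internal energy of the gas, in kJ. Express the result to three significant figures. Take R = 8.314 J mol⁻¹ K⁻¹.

Adiabatic: T₁V₁^(γ−1) = T₂V₂^(γ−1) ⇒ T₂ = T₁ (V₁/V₂)^(γ−1).
T₂ = 362 × (1/10.8)^(2/3) = 74.09 K.
Q = 0, so ΔU = W_on_gas = nCᵥΔT with Cᵥ = R/(γ−1) = 12.47 J/(mol·K).
ΔU = 2.29 × 12.47 × (74.09 − 362) = -8222 J.

ΔU ≈ -8.22 kJ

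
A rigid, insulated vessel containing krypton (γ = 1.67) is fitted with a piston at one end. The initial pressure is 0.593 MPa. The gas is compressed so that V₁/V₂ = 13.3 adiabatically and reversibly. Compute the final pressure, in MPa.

Adiabatic: P₁V₁^γ = P₂V₂^γ ⇒ P₂ = P₁ (V₁/V₂)^γ.
P₂ = 0.593 × 13.3^(1.67) = 44.66 MPa.

P₂ ≈ 44.7 MPa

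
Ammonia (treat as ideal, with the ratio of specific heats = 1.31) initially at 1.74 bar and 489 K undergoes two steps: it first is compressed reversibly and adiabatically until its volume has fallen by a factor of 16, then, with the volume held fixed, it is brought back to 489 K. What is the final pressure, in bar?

Adiabatic step (PV^γ = const): P₂ = 1.74×16^(1.31) = 65.76 bar; T₂ = 489×16^(0.31) = 1155 K.
Isochoric: P₃ = P₂(T₃/T₂) = 65.76 × (489/1155) = 27.84 bar.

P₃ ≈ 27.8 bar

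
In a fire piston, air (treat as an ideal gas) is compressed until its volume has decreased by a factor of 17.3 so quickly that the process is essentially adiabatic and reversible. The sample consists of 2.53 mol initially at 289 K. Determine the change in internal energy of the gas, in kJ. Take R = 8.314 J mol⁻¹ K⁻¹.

ΔU ≈ 32.3 kJ

Adiabatic: T₁V₁^(γ−1) = T₂V₂^(γ−1) ⇒ T₂ = T₁ (V₁/V₂)^(γ−1).
γ = 7/5 for a diatomic ideal gas, so γ−1 = 2/5.
T₂ = 289 × 17.3^(2/5) = 903.9 K.
Q = 0, so ΔU = W_on_gas = nCᵥΔT with Cᵥ = R/(γ−1) = 20.79 J/(mol·K).
ΔU = 2.53 × 20.79 × (903.9 − 289) = 32330 J.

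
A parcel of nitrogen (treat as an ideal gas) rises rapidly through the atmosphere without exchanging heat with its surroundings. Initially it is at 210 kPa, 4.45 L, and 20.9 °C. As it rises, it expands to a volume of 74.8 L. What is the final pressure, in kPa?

Since PV^γ is constant along a reversible adiabat, P₂ = P₁ (V₁/V₂)^γ.
γ = 7/5 for a diatomic ideal gas.
P₂ = 210 × (4.45/74.8)^(7/5) = 4.041 kPa.

P₂ ≈ 4.04 kPa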